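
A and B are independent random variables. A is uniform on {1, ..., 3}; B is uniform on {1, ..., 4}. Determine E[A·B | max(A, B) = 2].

Outcomes with max(A, B) = 2: (1,2), (2,1), (2,2), each with probability 1/12.
E[A·B | max(A, B) = 2] = (2 + 2 + 4) / 3 = 8/3.

8/3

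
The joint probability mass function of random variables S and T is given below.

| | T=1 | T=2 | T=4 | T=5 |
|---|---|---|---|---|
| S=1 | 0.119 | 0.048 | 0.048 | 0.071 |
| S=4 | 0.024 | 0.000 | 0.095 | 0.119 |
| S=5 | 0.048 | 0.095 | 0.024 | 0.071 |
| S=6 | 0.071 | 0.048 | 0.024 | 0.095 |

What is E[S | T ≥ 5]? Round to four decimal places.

P(T ≥ 5) = 0.356.
Σ S·P over the event = 1·(0.071) + 4·(0.119) + 5·(0.071) + 6·(0.095) = 1.472.
E[S | T ≥ 5] = (1.472) / (0.356) = 4.1348.

4.1348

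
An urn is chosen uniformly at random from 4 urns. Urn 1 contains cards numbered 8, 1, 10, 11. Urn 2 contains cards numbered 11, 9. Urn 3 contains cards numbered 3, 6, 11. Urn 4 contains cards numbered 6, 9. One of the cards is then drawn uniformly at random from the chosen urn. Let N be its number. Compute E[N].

95/12

E[N | urn 1] = (8+1+10+11)/4 = 15/2.
E[N | urn 2] = (11+9)/2 = 10.
E[N | urn 3] = (3+6+11)/3 = 20/3.
E[N | urn 4] = (6+9)/2 = 15/2.
E[N] = (1/4)·(15/2) + (1/4)·(10) + (1/4)·(20/3) + (1/4)·(15/2) = 95/12.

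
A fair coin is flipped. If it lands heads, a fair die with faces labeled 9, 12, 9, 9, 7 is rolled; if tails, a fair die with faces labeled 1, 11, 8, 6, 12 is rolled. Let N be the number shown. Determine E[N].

42/5

E[N | heads] = (9+12+9+9+7)/5 = 46/5.
E[N | tails] = (1+11+8+6+12)/5 = 38/5.
By the law of total expectation,
E[N] = (1/2)·(46/5) + (1/2)·(38/5) = 42/5.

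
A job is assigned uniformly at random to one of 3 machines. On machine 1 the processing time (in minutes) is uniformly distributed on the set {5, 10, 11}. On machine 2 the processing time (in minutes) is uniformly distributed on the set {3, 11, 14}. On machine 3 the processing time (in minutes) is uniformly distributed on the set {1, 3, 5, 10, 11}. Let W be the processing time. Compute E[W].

E[W | machine 1] = (5+10+11)/3 = 26/3.
E[W | machine 2] = (3+11+14)/3 = 28/3.
E[W | machine 3] = (1+3+5+10+11)/5 = 6.
By the law of total expectation,
E[W] = (1/3)·(26/3) + (1/3)·(28/3) + (1/3)·(6) = 8.

8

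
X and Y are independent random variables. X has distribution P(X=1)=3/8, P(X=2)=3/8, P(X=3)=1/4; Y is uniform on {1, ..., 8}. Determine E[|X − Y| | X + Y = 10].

P(X + Y = 10) = 5/64.
Summing |X−Y|·P(x,y) over outcomes with X + Y = 10 gives 13/32.
E[|X − Y| | X + Y = 10] = (13/32) / (5/64) = 26/5.

26/5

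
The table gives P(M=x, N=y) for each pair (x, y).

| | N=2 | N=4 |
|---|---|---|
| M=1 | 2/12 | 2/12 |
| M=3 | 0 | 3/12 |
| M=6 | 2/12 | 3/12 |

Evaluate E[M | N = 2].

7/2

P(N = 2) = 1/3.
Σ M·P over the event = 1·(2/12) + 6·(2/12) = 7/6.
E[M | N = 2] = (7/6) / (1/3) = 7/2.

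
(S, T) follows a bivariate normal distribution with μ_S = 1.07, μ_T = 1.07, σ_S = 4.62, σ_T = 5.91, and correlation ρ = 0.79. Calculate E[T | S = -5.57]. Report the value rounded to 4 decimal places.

-5.6403

The regression of T on S has slope ρ·σ_T/σ_S and passes through (μ_S, μ_T).
E[T | S=-5.57] = 1.07 + (0.79)·(5.91/4.62)·(-5.57 − (1.07)) = 1.07 + (1.01058)·(-6.64) = -5.6403.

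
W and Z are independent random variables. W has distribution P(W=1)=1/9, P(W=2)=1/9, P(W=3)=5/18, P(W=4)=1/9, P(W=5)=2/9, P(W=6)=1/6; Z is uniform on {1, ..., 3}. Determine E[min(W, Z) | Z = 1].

1

P(Z = 1) = 1/3.
Summing min(W,Z)·P(x,y) over outcomes with Z = 1 gives 1/3.
E[min(W, Z) | Z = 1] = (1/3) / (1/3) = 1.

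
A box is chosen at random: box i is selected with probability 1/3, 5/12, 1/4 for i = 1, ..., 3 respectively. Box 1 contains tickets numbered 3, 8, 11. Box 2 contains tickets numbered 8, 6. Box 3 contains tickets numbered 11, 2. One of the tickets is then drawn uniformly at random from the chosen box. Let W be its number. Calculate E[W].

E[W | box 1] = (3+8+11)/3 = 22/3.
E[W | box 2] = (8+6)/2 = 7.
E[W | box 3] = (11+2)/2 = 13/2.
E[W] = (1/3)·(22/3) + (5/12)·(7) + (1/4)·(13/2) = 503/72.

503/72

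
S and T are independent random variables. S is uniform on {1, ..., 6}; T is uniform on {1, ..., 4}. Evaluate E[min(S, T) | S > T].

15/7

P(S > T) = 7/12.
Summing min(S,T)·P(x,y) over outcomes with S > T gives 5/4.
E[min(S, T) | S > T] = (5/4) / (7/12) = 15/7.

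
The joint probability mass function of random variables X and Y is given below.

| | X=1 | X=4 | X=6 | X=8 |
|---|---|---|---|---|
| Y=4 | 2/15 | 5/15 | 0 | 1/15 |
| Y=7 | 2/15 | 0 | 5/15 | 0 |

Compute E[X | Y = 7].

P(Y = 7) = 7/15.
Σ X·P over the event = 1·(2/15) + 6·(5/15) = 32/15.
E[X | Y = 7] = (32/15) / (7/15) = 32/7.

32/7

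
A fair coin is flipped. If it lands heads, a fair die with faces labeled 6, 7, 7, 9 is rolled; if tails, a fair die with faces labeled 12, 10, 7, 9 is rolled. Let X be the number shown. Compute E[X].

E[X | heads] = (6+7+7+9)/4 = 29/4.
E[X | tails] = (12+10+7+9)/4 = 19/2.
E[X] = (1/2)·(29/4) + (1/2)·(19/2) = 67/8.

67/8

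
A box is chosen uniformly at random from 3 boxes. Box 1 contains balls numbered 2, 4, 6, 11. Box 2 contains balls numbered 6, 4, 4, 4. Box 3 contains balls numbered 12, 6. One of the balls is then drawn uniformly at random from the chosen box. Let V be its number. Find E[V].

E[V | box 1] = (2+4+6+11)/4 = 23/4.
E[V | box 2] = (6+4+4+4)/4 = 9/2.
E[V | box 3] = (12+6)/2 = 9.
E[V] = (1/3)·(23/4) + (1/3)·(9/2) + (1/3)·(9) = 77/12.

77/12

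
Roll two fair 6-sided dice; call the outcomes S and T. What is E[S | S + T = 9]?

9/2

P(S + T = 9) = 1/9.
Summing S·P(x,y) over outcomes with S + T = 9 gives 1/2.
E[S | S + T = 9] = (1/2) / (1/9) = 9/2.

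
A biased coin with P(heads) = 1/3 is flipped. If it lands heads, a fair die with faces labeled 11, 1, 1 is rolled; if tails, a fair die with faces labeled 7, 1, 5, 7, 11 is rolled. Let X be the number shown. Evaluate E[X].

251/45

E[X | heads] = (11+1+1)/3 = 13/3.
E[X | tails] = (7+1+5+7+11)/5 = 31/5.
By the law of total expectation,
E[X] = (1/3)·(13/3) + (2/3)·(31/5) = 251/45.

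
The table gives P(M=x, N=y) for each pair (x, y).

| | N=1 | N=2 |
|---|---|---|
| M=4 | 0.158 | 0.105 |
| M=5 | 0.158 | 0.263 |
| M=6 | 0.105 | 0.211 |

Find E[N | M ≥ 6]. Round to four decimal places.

P(M ≥ 6) = 0.316.
Σ N·P over the event = 1·(0.105) + 2·(0.211) = 0.527.
E[N | M ≥ 6] = (0.527) / (0.316) = 1.6677.

1.6677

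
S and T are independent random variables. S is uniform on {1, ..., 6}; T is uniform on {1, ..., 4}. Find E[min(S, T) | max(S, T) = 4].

Outcomes with max(S, T) = 4: (1,4), (2,4), (3,4), (4,1), (4,2), (4,3), (4,4), each with probability 1/24.
E[min(S, T) | max(S, T) = 4] = (1 + 2 + 3 + 1 + 2 + 3 + 4) / 7 = 16/7.

16/7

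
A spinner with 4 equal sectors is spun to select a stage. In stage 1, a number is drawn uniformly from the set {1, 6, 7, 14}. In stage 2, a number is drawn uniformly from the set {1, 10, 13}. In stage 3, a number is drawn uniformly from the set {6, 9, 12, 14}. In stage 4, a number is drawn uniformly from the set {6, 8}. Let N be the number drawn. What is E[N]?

129/16

E[N | stage 1] = (1+6+7+14)/4 = 7.
E[N | stage 2] = (1+10+13)/3 = 8.
E[N | stage 3] = (6+9+12+14)/4 = 41/4.
E[N | stage 4] = (6+8)/2 = 7.
E[N] = (1/4)·(7) + (1/4)·(8) + (1/4)·(41/4) + (1/4)·(7) = 129/16.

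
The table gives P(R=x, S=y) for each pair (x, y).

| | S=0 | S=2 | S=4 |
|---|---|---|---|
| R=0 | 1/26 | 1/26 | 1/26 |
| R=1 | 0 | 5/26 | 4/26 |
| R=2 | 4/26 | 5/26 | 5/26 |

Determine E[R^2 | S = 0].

P(S = 0) = 5/26.
Σ R^2·P over the event = 0·(1/26) + 4·(4/26) = 8/13.
E[R^2 | S = 0] = (8/13) / (5/26) = 16/5.

16/5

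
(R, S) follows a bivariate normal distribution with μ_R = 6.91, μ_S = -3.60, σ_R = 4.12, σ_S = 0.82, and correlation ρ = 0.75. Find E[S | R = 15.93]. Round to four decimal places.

-2.2536

The regression of S on R has slope ρ·σ_S/σ_R and passes through (μ_R, μ_S).
E[S | R=15.93] = -3.60 + (0.75)·(0.82/4.12)·(15.93 − (6.91)) = -3.60 + (0.14927)·(9.02) = -2.2536.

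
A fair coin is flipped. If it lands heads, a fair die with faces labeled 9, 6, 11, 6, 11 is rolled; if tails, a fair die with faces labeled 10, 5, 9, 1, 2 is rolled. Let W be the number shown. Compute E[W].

7

E[W | heads] = (9+6+11+6+11)/5 = 43/5.
E[W | tails] = (10+5+9+1+2)/5 = 27/5.
By the law of total expectation,
E[W] = (1/2)·(43/5) + (1/2)·(27/5) = 7.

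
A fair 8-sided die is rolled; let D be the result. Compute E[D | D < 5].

Given D < 5, D is equally likely to be any of {1, 2, 3, 4}.
E[D | D < 5] = (1 + 2 + 3 + 4) / 4 = 5/2.

5/2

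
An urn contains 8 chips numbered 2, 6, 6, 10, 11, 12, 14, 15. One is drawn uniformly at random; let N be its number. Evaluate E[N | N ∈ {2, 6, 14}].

P(N ∈ {2, 6, 14}) = 1/2.
Σ over the event: 2·1/8 + 6·1/4 + 14·1/8 = 7/2.
E[N | N ∈ {2, 6, 14}] = (7/2) / (1/2) = 7.

7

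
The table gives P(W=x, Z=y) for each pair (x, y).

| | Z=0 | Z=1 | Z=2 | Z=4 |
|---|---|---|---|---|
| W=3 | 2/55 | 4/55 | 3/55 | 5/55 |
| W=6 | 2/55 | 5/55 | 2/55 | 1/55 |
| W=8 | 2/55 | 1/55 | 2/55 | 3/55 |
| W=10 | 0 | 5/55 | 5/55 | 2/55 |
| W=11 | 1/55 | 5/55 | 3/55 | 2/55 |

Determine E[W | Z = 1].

31/4

P(Z = 1) = 4/11.
Σ W·P over the event = 3·(4/55) + 6·(5/55) + 8·(1/55) + 10·(5/55) + 11·(5/55) = 31/11.
E[W | Z = 1] = (31/11) / (4/11) = 31/4.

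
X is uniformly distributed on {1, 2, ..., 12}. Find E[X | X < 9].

Given X < 9, X is equally likely to be any of {1, 2, 3, 4, 5, 6, 7, 8}.
E[X | X < 9] = (1 + 2 + 3 + 4 + 5 + 6 + 7 + 8) / 8 = 9/2.

9/2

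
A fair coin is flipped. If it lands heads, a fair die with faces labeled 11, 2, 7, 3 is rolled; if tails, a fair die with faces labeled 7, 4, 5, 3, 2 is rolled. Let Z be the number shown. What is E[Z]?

E[Z | heads] = (11+2+7+3)/4 = 23/4.
E[Z | tails] = (7+4+5+3+2)/5 = 21/5.
By the law of total expectation,
E[Z] = (1/2)·(23/4) + (1/2)·(21/5) = 199/40.

199/40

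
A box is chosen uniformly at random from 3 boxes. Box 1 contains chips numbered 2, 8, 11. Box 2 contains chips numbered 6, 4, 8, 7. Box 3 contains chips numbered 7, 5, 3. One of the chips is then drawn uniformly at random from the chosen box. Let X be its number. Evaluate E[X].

73/12

E[X | box 1] = (2+8+11)/3 = 7.
E[X | box 2] = (6+4+8+7)/4 = 25/4.
E[X | box 3] = (7+5+3)/3 = 5.
E[X] = (1/3)·(7) + (1/3)·(25/4) + (1/3)·(5) = 73/12.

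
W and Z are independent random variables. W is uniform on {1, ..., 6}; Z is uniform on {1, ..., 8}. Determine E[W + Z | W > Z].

P(W > Z) = 5/16.
Summing (W+Z)·P(x,y) over outcomes with W > Z gives 35/16.
E[W + Z | W > Z] = (35/16) / (5/16) = 7.

7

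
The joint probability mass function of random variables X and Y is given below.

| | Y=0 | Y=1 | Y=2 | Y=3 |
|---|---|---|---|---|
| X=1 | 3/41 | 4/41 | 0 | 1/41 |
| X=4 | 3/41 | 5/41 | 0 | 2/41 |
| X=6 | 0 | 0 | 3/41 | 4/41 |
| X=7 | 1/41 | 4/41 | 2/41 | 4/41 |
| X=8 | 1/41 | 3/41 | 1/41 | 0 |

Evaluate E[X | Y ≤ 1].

53/12

P(Y ≤ 1) = 24/41.
Σ X·P over the event = 1·(3/41) + 1·(4/41) + 4·(3/41) + 4·(5/41) + 7·(1/41) + 7·(4/41) + 8·(1/41) + 8·(3/41) = 106/41.
E[X | Y ≤ 1] = (106/41) / (24/41) = 53/12.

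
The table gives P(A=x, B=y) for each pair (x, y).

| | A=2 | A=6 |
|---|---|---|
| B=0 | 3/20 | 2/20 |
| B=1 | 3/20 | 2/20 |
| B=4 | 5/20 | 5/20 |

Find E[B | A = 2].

P(A = 2) = 11/20.
Summing B·P(A=x,B=y) over the conditioning event gives 23/20.
E[B | A = 2] = (23/20) / (11/20) = 23/11.

23/11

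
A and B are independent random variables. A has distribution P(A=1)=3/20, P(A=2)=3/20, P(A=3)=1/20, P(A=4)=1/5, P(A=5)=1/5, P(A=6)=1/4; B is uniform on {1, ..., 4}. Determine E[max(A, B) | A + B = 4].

18/7

P(A + B = 4) = 7/80.
Summing max(A,B)·P(x,y) over outcomes with A + B = 4 gives 9/40.
E[max(A, B) | A + B = 4] = (9/40) / (7/80) = 18/7.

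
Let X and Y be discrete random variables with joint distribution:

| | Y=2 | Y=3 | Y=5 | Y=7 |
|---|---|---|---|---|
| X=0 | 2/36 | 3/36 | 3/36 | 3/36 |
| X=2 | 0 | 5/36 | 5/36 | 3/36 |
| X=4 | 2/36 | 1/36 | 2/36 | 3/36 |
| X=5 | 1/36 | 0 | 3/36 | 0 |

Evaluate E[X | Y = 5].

P(Y = 5) = 13/36.
Σ X·P over the event = 0·(3/36) + 2·(5/36) + 4·(2/36) + 5·(3/36) = 11/12.
E[X | Y = 5] = (11/12) / (13/36) = 33/13.

33/13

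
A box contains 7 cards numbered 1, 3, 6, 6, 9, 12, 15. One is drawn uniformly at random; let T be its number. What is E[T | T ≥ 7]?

12

P(T ≥ 7) = 3/7.
Σ over the event: 9·1/7 + 12·1/7 + 15·1/7 = 36/7.
E[T | T ≥ 7] = (36/7) / (3/7) = 12.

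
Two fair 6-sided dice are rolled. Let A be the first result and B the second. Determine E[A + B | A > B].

P(A > B) = 5/12.
Summing (A+B)·P(x,y) over outcomes with A > B gives 35/12.
E[A + B | A > B] = (35/12) / (5/12) = 7.

7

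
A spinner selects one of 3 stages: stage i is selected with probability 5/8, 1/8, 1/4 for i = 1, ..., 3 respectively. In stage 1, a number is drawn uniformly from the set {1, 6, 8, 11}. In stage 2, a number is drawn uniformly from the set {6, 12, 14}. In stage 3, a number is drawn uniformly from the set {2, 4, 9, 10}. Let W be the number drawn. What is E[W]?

167/24

E[W | stage 1] = (1+6+8+11)/4 = 13/2.
E[W | stage 2] = (6+12+14)/3 = 32/3.
E[W | stage 3] = (2+4+9+10)/4 = 25/4.
By the law of total expectation,
E[W] = (5/8)·(13/2) + (1/8)·(32/3) + (1/4)·(25/4) = 167/24.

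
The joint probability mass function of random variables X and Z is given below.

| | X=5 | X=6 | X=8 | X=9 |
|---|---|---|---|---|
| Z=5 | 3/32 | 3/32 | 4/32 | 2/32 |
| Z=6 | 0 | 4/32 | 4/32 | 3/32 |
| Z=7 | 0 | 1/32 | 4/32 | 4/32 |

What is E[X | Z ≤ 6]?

P(Z ≤ 6) = 23/32.
Summing X·P(X=x,Z=y) over the conditioning event gives 83/16.
E[X | Z ≤ 6] = (83/16) / (23/32) = 166/23.

166/23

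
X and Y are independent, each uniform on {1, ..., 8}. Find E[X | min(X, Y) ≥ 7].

Outcomes with min(X, Y) ≥ 7: (7,7), (7,8), (8,7), (8,8), each with probability 1/64.
E[X | min(X, Y) ≥ 7] = (7 + 7 + 8 + 8) / 4 = 15/2.

15/2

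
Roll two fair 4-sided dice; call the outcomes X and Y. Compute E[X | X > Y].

Outcomes with X > Y: (2,1), (3,1), (3,2), (4,1), (4,2), (4,3), each with probability 1/16.
E[X | X > Y] = (2 + 3 + 3 + 4 + 4 + 4) / 6 = 10/3.

10/3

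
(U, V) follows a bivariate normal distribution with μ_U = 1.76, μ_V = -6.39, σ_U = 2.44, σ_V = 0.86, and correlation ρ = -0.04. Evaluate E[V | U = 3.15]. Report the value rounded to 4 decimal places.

-6.4096

For a bivariate normal, E[V | U=x] = μ_V + ρ·(σ_V/σ_U)·(x − μ_U).
E[V | U=3.15] = -6.39 + (-0.04)·(0.86/2.44)·(3.15 − (1.76)) = -6.39 + (-0.014098)·(1.39) = -6.4096.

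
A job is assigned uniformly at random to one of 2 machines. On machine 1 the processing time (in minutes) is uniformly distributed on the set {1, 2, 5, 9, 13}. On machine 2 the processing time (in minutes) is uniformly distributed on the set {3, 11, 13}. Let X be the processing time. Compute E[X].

E[X | machine 1] = (1+2+5+9+13)/5 = 6.
E[X | machine 2] = (3+11+13)/3 = 9.
By the law of total expectation,
E[X] = (1/2)·(6) + (1/2)·(9) = 15/2.

15/2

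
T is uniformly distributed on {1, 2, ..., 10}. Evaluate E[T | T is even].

6

Given T is even, T is equally likely to be any of {2, 4, 6, 8, 10}.
E[T | T is even] = (2 + 4 + 6 + 8 + 10) / 5 = 6.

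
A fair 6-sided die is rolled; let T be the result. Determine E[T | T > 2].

Given T > 2, T is equally likely to be any of {3, 4, 5, 6}.
E[T | T > 2] = (3 + 4 + 5 + 6) / 4 = 9/2.

9/2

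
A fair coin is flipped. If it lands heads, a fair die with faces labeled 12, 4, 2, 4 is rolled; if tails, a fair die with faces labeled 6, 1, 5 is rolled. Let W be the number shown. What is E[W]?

19/4

E[W | heads] = (12+4+2+4)/4 = 11/2.
E[W | tails] = (6+1+5)/3 = 4.
By the law of total expectation,
E[W] = (1/2)·(11/2) + (1/2)·(4) = 19/4.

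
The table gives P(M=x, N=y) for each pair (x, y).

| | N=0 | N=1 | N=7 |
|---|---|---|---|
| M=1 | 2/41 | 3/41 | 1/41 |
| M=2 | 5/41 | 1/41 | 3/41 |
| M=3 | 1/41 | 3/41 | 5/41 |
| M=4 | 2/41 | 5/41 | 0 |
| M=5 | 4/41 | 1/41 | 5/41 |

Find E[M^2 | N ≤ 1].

P(N ≤ 1) = 27/41.
Summing M^2·P(M=x,N=y) over the conditioning event gives 302/41.
E[M^2 | N ≤ 1] = (302/41) / (27/41) = 302/27.

302/27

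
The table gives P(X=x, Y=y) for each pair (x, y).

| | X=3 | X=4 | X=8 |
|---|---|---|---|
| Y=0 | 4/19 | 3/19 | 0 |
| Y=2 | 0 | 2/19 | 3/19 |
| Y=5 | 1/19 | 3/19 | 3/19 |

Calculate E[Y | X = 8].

7/2

P(X = 8) = 6/19.
Summing Y·P(X=x,Y=y) over the conditioning event gives 21/19.
E[Y | X = 8] = (21/19) / (6/19) = 7/2.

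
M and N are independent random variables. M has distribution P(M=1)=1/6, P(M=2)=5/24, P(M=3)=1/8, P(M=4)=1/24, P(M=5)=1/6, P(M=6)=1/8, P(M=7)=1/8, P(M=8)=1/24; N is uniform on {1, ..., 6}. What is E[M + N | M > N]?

191/23

P(M > N) = 23/48.
Summing (M+N)·P(x,y) over outcomes with M > N gives 191/48.
E[M + N | M > N] = (191/48) / (23/48) = 191/23.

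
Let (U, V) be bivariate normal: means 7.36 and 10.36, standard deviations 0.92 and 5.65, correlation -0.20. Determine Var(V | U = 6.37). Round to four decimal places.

30.6456

Var(V | U=x) = (1 − ρ²)·σ_V².
Var(V | U=6.37) = (5.65)²·(1 − (-0.20)²) = 31.9225·0.96 = 30.6456.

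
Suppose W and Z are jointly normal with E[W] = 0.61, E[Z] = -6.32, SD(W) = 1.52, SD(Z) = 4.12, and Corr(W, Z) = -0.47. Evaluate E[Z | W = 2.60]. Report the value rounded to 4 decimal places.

-8.8552

E[Z | W=x] = μ_Z + ρ(σ_Z/σ_W)(x − μ_W) for jointly normal variables.
E[Z | W=2.60] = -6.32 + (-0.47)·(4.12/1.52)·(2.60 − (0.61)) = -6.32 + (-1.27395)·(1.99) = -8.8552.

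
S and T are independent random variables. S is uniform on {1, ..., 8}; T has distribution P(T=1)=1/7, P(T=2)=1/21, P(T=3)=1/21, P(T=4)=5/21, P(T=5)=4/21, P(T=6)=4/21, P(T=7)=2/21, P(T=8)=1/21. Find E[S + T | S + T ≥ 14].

P(S + T ≥ 14) = 11/168.
Summing (S+T)·P(x,y) over outcomes with S + T ≥ 14 gives 53/56.
E[S + T | S + T ≥ 14] = (53/56) / (11/168) = 159/11.

159/11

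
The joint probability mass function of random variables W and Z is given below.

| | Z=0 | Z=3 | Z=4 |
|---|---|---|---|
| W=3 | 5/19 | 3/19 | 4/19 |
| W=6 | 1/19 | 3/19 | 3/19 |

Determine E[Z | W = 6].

3

P(W = 6) = 7/19.
Σ Z·P over the event = 0·(1/19) + 3·(3/19) + 4·(3/19) = 21/19.
E[Z | W = 6] = (21/19) / (7/19) = 3.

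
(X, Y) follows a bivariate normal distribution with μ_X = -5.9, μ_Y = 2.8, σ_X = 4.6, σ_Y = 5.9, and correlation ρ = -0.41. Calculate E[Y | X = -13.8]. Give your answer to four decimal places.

E[Y | X=x] = μ_Y + ρ(σ_Y/σ_X)(x − μ_X) for jointly normal variables.
E[Y | X=-13.8] = 2.8 + (-0.41)·(5.9/4.6)·(-13.8 − (-5.9)) = 2.8 + (-0.52587)·(-7.9) = 6.9544.

6.9544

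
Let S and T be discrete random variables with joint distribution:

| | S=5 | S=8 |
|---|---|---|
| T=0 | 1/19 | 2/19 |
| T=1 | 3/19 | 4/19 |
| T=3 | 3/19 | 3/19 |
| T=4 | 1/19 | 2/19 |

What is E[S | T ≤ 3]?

P(T ≤ 3) = 16/19.
Σ S·P over the event = 5·(1/19) + 5·(3/19) + 5·(3/19) + 8·(2/19) + 8·(4/19) + 8·(3/19) = 107/19.
E[S | T ≤ 3] = (107/19) / (16/19) = 107/16.

107/16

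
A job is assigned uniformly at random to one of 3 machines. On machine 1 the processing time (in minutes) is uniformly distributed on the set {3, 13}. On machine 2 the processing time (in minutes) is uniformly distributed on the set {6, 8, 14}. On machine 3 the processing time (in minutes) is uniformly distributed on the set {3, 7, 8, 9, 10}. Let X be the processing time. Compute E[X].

E[X | machine 1] = (3+13)/2 = 8.
E[X | machine 2] = (6+8+14)/3 = 28/3.
E[X | machine 3] = (3+7+8+9+10)/5 = 37/5.
E[X] = (1/3)·(8) + (1/3)·(28/3) + (1/3)·(37/5) = 371/45.

371/45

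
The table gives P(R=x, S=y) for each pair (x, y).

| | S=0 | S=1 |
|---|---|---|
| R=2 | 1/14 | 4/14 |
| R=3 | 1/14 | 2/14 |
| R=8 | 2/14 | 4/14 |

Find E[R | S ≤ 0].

P(S ≤ 0) = 2/7.
Σ R·P over the event = 2·(1/14) + 3·(1/14) + 8·(2/14) = 3/2.
E[R | S ≤ 0] = (3/2) / (2/7) = 21/4.

21/4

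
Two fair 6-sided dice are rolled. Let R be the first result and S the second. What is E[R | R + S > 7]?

14/3

P(R + S > 7) = 5/12.
Summing R·P(x,y) over outcomes with R + S > 7 gives 35/18.
E[R | R + S > 7] = (35/18) / (5/12) = 14/3.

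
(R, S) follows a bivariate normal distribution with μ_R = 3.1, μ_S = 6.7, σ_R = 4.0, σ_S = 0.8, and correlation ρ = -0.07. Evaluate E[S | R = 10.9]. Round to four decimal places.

For a bivariate normal, E[S | R=x] = μ_S + ρ·(σ_S/σ_R)·(x − μ_R).
E[S | R=10.9] = 6.7 + (-0.07)·(0.8/4.0)·(10.9 − (3.1)) = 6.7 + (-0.014)·(7.8) = 6.5908.

6.5908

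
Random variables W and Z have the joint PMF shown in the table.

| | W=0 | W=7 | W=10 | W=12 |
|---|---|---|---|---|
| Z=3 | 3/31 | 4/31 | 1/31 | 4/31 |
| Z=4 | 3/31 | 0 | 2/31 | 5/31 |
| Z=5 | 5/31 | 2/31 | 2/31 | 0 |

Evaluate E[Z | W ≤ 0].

P(W ≤ 0) = 11/31.
Σ Z·P over the event = 3·(3/31) + 4·(3/31) + 5·(5/31) = 46/31.
E[Z | W ≤ 0] = (46/31) / (11/31) = 46/11.

46/11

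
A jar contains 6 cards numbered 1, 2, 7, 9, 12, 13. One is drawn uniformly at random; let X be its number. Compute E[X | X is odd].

15/2

P(X is odd) = 2/3.
Σ over the event: 1·1/6 + 7·1/6 + 9·1/6 + 13·1/6 = 5.
E[X | X is odd] = (5) / (2/3) = 15/2.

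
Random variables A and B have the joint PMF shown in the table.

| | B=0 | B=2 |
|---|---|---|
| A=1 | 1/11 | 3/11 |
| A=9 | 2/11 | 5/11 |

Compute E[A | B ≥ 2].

6

P(B ≥ 2) = 8/11.
Σ A·P over the event = 1·(3/11) + 9·(5/11) = 48/11.
E[A | B ≥ 2] = (48/11) / (8/11) = 6.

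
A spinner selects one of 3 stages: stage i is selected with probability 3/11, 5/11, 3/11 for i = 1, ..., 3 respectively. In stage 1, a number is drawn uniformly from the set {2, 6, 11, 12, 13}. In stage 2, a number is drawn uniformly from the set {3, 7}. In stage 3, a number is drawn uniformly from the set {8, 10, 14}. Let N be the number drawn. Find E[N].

E[N | stage 1] = (2+6+11+12+13)/5 = 44/5.
E[N | stage 2] = (3+7)/2 = 5.
E[N | stage 3] = (8+10+14)/3 = 32/3.
By the law of total expectation,
E[N] = (3/11)·(44/5) + (5/11)·(5) + (3/11)·(32/3) = 417/55.

417/55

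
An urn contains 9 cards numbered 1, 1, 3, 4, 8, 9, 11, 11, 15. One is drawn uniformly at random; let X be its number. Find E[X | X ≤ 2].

1

P(X ≤ 2) = 2/9.
Σ over the event: 1·2/9 = 2/9.
E[X | X ≤ 2] = (2/9) / (2/9) = 1.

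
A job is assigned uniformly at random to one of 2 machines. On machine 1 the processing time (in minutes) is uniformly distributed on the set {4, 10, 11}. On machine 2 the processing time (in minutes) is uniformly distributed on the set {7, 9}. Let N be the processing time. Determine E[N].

49/6

E[N | machine 1] = (4+10+11)/3 = 25/3.
E[N | machine 2] = (7+9)/2 = 8.
By the law of total expectation,
E[N] = (1/2)·(25/3) + (1/2)·(8) = 49/6.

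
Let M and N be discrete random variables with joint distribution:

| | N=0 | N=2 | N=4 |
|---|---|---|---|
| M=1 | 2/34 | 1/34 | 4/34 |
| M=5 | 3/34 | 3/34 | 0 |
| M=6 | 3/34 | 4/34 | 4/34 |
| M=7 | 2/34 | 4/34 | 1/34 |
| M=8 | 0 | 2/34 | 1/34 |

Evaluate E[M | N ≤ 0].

49/10

P(N ≤ 0) = 5/17.
Σ M·P over the event = 1·(2/34) + 5·(3/34) + 6·(3/34) + 7·(2/34) = 49/34.
E[M | N ≤ 0] = (49/34) / (5/17) = 49/10.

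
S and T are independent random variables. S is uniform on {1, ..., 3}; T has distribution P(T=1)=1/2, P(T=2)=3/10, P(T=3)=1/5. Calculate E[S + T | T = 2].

P(T = 2) = 3/10.
Summing (S+T)·P(x,y) over outcomes with T = 2 gives 6/5.
E[S + T | T = 2] = (6/5) / (3/10) = 4.

4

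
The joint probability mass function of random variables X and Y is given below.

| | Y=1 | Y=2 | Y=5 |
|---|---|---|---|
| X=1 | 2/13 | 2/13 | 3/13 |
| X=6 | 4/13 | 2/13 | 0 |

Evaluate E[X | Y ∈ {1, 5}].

29/9

P(Y ∈ {1, 5}) = 9/13.
Σ X·P over the event = 1·(2/13) + 1·(3/13) + 6·(4/13) = 29/13.
E[X | Y ∈ {1, 5}] = (29/13) / (9/13) = 29/9.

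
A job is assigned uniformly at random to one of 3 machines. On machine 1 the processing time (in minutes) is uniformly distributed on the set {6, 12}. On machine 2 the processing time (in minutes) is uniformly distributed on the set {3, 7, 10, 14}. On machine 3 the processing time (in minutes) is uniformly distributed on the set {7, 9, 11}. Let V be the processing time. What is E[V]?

E[V | machine 1] = (6+12)/2 = 9.
E[V | machine 2] = (3+7+10+14)/4 = 17/2.
E[V | machine 3] = (7+9+11)/3 = 9.
E[V] = (1/3)·(9) + (1/3)·(17/2) + (1/3)·(9) = 53/6.

53/6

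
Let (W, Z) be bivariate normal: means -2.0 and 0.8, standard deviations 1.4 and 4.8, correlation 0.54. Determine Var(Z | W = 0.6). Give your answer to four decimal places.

16.3215

Var(Z | W=x) = (1 − ρ²)·σ_Z².
Var(Z | W=0.6) = (4.8)²·(1 − (0.54)²) = 23.04·0.7084 = 16.3215.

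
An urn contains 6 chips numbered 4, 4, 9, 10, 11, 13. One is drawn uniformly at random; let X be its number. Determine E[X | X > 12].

13

P(X > 12) = 1/6.
Σ over the event: 13·1/6 = 13/6.
E[X | X > 12] = (13/6) / (1/6) = 13.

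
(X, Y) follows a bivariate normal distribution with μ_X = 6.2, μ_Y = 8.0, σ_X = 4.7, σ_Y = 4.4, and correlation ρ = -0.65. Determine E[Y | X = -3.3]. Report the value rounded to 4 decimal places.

For a bivariate normal, E[Y | X=x] = μ_Y + ρ·(σ_Y/σ_X)·(x − μ_X).
E[Y | X=-3.3] = 8.0 + (-0.65)·(4.4/4.7)·(-3.3 − (6.2)) = 8.0 + (-0.608511)·(-9.5) = 13.7809.

13.7809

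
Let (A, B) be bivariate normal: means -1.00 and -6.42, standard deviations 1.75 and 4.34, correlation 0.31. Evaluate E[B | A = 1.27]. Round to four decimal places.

-4.6748

E[B | A=x] = μ_B + ρ(σ_B/σ_A)(x − μ_A) for jointly normal variables.
E[B | A=1.27] = -6.42 + (0.31)·(4.34/1.75)·(1.27 − (-1.00)) = -6.42 + (0.7688)·(2.27) = -4.6748.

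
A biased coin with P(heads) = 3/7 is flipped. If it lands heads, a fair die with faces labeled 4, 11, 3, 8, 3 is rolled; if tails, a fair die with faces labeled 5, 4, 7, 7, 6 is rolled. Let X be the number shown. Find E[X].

E[X | heads] = (4+11+3+8+3)/5 = 29/5.
E[X | tails] = (5+4+7+7+6)/5 = 29/5.
By the law of total expectation,
E[X] = (3/7)·(29/5) + (4/7)·(29/5) = 29/5.

29/5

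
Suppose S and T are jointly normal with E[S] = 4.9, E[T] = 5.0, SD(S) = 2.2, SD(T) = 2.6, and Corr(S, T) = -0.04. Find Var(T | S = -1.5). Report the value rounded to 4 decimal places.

6.7492

The conditional variance in a bivariate normal is σ_T²(1 − ρ²), independent of x.
Var(T | S=-1.5) = (2.6)²·(1 − (-0.04)²) = 6.76·0.9984 = 6.7492.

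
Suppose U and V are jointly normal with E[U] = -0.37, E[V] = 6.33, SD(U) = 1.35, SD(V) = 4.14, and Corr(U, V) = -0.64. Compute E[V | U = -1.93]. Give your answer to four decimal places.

The regression of V on U has slope ρ·σ_V/σ_U and passes through (μ_U, μ_V).
E[V | U=-1.93] = 6.33 + (-0.64)·(4.14/1.35)·(-1.93 − (-0.37)) = 6.33 + (-1.9627)·(-1.56) = 9.3918.

9.3918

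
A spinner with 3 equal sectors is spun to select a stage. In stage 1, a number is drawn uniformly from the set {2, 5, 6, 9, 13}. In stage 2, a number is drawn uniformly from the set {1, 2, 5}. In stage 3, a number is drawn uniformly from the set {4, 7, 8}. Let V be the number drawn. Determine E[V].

E[V | stage 1] = (2+5+6+9+13)/5 = 7.
E[V | stage 2] = (1+2+5)/3 = 8/3.
E[V | stage 3] = (4+7+8)/3 = 19/3.
E[V] = (1/3)·(7) + (1/3)·(8/3) + (1/3)·(19/3) = 16/3.

16/3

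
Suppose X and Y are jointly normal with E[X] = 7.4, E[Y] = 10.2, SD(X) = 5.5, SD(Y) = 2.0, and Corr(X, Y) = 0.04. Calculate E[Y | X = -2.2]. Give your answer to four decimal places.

For a bivariate normal, E[Y | X=x] = μ_Y + ρ·(σ_Y/σ_X)·(x − μ_X).
E[Y | X=-2.2] = 10.2 + (0.04)·(2.0/5.5)·(-2.2 − (7.4)) = 10.2 + (0.014545)·(-9.6) = 10.0604.

10.0604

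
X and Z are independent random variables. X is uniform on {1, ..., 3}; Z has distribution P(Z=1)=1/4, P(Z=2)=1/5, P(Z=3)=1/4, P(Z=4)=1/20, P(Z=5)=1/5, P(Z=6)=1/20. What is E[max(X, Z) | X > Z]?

P(X > Z) = 7/30.
Summing max(X,Z)·P(x,y) over outcomes with X > Z gives 37/60.
E[max(X, Z) | X > Z] = (37/60) / (7/30) = 37/14.

37/14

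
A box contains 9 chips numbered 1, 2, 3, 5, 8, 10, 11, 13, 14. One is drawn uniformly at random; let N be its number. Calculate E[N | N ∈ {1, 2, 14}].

P(N ∈ {1, 2, 14}) = 1/3.
Σ over the event: 1·1/9 + 2·1/9 + 14·1/9 = 17/9.
E[N | N ∈ {1, 2, 14}] = (17/9) / (1/3) = 17/3.

17/3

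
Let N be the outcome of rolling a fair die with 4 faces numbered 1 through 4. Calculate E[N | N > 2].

Given N > 2, N is equally likely to be any of {3, 4}.
E[N | N > 2] = (3 + 4) / 2 = 7/2.

7/2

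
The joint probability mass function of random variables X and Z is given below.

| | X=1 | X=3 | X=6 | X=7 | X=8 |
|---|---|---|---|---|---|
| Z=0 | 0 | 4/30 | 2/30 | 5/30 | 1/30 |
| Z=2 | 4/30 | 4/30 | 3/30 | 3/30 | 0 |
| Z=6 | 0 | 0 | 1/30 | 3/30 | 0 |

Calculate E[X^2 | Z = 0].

P(Z = 0) = 2/5.
Σ X^2·P over the event = 9·(4/30) + 36·(2/30) + 49·(5/30) + 64·(1/30) = 139/10.
E[X^2 | Z = 0] = (139/10) / (2/5) = 139/4.

139/4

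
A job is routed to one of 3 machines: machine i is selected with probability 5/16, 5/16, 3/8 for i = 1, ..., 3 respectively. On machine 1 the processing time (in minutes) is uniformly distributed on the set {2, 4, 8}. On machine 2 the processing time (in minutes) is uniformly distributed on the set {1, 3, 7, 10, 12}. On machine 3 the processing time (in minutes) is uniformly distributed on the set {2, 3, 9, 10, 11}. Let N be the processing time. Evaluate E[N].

295/48

E[N | machine 1] = (2+4+8)/3 = 14/3.
E[N | machine 2] = (1+3+7+10+12)/5 = 33/5.
E[N | machine 3] = (2+3+9+10+11)/5 = 7.
By the law of total expectation,
E[N] = (5/16)·(14/3) + (5/16)·(33/5) + (3/8)·(7) = 295/48.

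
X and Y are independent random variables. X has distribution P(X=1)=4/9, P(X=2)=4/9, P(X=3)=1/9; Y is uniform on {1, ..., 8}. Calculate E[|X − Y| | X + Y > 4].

200/51

P(X + Y > 4) = 17/24.
Summing |X−Y|·P(x,y) over outcomes with X + Y > 4 gives 25/9.
E[|X − Y| | X + Y > 4] = (25/9) / (17/24) = 200/51.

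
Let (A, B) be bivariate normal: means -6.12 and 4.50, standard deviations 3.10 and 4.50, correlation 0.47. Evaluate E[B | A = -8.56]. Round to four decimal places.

E[B | A=x] = μ_B + ρ(σ_B/σ_A)(x − μ_A) for jointly normal variables.
E[B | A=-8.56] = 4.50 + (0.47)·(4.50/3.10)·(-8.56 − (-6.12)) = 4.50 + (0.68226)·(-2.44) = 2.8353.

2.8353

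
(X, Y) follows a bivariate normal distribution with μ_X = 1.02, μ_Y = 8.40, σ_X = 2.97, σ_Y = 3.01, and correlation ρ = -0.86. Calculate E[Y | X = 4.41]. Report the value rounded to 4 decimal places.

For a bivariate normal, E[Y | X=x] = μ_Y + ρ·(σ_Y/σ_X)·(x − μ_X).
E[Y | X=4.41] = 8.40 + (-0.86)·(3.01/2.97)·(4.41 − (1.02)) = 8.40 + (-0.87158)·(3.39) = 5.4453.

5.4453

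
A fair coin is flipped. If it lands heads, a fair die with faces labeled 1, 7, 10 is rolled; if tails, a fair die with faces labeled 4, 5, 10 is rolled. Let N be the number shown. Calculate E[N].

37/6

E[N | heads] = (1+7+10)/3 = 6.
E[N | tails] = (4+5+10)/3 = 19/3.
E[N] = (1/2)·(6) + (1/2)·(19/3) = 37/6.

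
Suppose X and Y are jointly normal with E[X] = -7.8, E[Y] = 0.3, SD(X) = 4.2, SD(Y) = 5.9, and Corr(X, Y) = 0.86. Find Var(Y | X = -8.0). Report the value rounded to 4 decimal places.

The conditional variance in a bivariate normal is σ_Y²(1 − ρ²), independent of x.
Var(Y | X=-8.0) = (5.9)²·(1 − (0.86)²) = 34.81·0.2604 = 9.0645.

9.0645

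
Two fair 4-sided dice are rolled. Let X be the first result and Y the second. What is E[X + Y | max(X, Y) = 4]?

44/7

P(max(X, Y) = 4) = 7/16.
Summing (X+Y)·P(x,y) over outcomes with max(X, Y) = 4 gives 11/4.
E[X + Y | max(X, Y) = 4] = (11/4) / (7/16) = 44/7.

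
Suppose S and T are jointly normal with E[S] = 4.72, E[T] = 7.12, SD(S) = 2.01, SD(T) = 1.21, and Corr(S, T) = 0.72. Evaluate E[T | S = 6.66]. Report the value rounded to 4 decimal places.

The regression of T on S has slope ρ·σ_T/σ_S and passes through (μ_S, μ_T).
E[T | S=6.66] = 7.12 + (0.72)·(1.21/2.01)·(6.66 − (4.72)) = 7.12 + (0.43343)·(1.94) = 7.9609.

7.9609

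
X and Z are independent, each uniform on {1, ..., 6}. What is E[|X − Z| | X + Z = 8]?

12/5

Outcomes with X + Z = 8: (2,6), (3,5), (4,4), (5,3), (6,2), each with probability 1/36.
E[|X − Z| | X + Z = 8] = (4 + 2 + 0 + 2 + 4) / 5 = 12/5.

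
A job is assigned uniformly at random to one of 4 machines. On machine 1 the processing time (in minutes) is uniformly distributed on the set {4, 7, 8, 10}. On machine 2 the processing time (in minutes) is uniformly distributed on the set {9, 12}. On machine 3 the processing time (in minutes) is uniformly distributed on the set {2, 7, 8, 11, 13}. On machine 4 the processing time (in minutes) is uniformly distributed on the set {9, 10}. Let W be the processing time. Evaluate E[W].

709/80

E[W | machine 1] = (4+7+8+10)/4 = 29/4.
E[W | machine 2] = (9+12)/2 = 21/2.
E[W | machine 3] = (2+7+8+11+13)/5 = 41/5.
E[W | machine 4] = (9+10)/2 = 19/2.
E[W] = (1/4)·(29/4) + (1/4)·(21/2) + (1/4)·(41/5) + (1/4)·(19/2) = 709/80.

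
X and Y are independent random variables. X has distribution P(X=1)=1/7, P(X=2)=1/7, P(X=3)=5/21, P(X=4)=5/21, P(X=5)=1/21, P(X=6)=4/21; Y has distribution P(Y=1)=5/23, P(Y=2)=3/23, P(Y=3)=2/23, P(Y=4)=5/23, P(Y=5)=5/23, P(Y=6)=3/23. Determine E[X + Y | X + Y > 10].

P(X + Y > 10) = 5/69.
Summing (X+Y)·P(x,y) over outcomes with X + Y > 10 gives 397/483.
E[X + Y | X + Y > 10] = (397/483) / (5/69) = 397/35.

397/35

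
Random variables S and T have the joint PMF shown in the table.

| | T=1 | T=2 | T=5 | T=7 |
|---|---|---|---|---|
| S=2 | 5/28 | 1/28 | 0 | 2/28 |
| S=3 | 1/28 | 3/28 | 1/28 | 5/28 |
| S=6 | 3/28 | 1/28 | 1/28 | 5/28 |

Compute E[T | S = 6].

P(S = 6) = 5/14.
Σ T·P over the event = 1·(3/28) + 2·(1/28) + 5·(1/28) + 7·(5/28) = 45/28.
E[T | S = 6] = (45/28) / (5/14) = 9/2.

9/2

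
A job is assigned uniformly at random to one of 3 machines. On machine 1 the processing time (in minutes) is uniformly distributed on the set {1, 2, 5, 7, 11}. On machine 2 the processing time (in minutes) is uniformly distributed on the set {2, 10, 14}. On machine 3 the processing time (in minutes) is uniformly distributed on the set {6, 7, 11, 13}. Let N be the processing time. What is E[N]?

1387/180

E[N | machine 1] = (1+2+5+7+11)/5 = 26/5.
E[N | machine 2] = (2+10+14)/3 = 26/3.
E[N | machine 3] = (6+7+11+13)/4 = 37/4.
By the law of total expectation,
E[N] = (1/3)·(26/5) + (1/3)·(26/3) + (1/3)·(37/4) = 1387/180.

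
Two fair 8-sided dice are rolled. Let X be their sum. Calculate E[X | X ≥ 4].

P(X ≥ 4) = 61/64.
E[X | X ≥ 4] = (71/8) / (61/64) = 568/61.

568/61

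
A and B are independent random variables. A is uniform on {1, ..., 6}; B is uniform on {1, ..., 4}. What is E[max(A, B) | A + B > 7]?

Outcomes with A + B > 7: (4,4), (5,3), (5,4), (6,2), (6,3), (6,4), each with probability 1/24.
E[max(A, B) | A + B > 7] = (4 + 5 + 5 + 6 + 6 + 6) / 6 = 16/3.

16/3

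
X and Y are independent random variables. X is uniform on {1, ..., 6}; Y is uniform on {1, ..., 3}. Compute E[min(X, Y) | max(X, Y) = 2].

4/3

P(max(X, Y) = 2) = 1/6.
Summing min(X,Y)·P(x,y) over outcomes with max(X, Y) = 2 gives 2/9.
E[min(X, Y) | max(X, Y) = 2] = (2/9) / (1/6) = 4/3.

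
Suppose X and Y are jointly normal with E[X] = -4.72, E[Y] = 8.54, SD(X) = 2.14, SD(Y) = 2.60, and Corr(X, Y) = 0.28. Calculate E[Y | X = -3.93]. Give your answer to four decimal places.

8.8087

E[Y | X=x] = μ_Y + ρ(σ_Y/σ_X)(x − μ_X) for jointly normal variables.
E[Y | X=-3.93] = 8.54 + (0.28)·(2.60/2.14)·(-3.93 − (-4.72)) = 8.54 + (0.340187)·(0.79) = 8.8087.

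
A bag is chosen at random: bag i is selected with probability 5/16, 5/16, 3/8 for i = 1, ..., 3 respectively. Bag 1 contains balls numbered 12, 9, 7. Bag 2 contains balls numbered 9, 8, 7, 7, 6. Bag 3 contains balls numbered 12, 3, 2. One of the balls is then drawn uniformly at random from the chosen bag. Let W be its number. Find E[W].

E[W | bag 1] = (12+9+7)/3 = 28/3.
E[W | bag 2] = (9+8+7+7+6)/5 = 37/5.
E[W | bag 3] = (12+3+2)/3 = 17/3.
By the law of total expectation,
E[W] = (5/16)·(28/3) + (5/16)·(37/5) + (3/8)·(17/3) = 353/48.

353/48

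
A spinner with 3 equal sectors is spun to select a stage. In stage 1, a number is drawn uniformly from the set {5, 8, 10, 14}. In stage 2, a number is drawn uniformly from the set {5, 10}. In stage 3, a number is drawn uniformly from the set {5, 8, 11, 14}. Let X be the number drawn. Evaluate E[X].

E[X | stage 1] = (5+8+10+14)/4 = 37/4.
E[X | stage 2] = (5+10)/2 = 15/2.
E[X | stage 3] = (5+8+11+14)/4 = 19/2.
By the law of total expectation,
E[X] = (1/3)·(37/4) + (1/3)·(15/2) + (1/3)·(19/2) = 35/4.

35/4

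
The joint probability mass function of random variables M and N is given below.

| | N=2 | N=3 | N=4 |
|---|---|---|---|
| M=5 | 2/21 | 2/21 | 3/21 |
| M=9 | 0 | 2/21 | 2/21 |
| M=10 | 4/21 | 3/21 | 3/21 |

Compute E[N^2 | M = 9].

P(M = 9) = 4/21.
Σ N^2·P over the event = 9·(2/21) + 16·(2/21) = 50/21.
E[N^2 | M = 9] = (50/21) / (4/21) = 25/2.

25/2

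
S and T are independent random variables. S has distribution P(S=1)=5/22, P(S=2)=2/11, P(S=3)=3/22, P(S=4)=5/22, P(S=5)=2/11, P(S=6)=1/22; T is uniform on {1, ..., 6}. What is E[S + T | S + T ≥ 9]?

P(S + T ≥ 9) = 29/132.
Summing (S+T)·P(x,y) over outcomes with S + T ≥ 9 gives 71/33.
E[S + T | S + T ≥ 9] = (71/33) / (29/132) = 284/29.

284/29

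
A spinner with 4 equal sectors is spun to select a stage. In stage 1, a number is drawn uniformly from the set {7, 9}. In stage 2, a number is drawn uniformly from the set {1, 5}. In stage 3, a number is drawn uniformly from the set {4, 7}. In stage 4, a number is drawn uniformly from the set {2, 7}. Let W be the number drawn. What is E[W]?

21/4

E[W | stage 1] = (7+9)/2 = 8.
E[W | stage 2] = (1+5)/2 = 3.
E[W | stage 3] = (4+7)/2 = 11/2.
E[W | stage 4] = (2+7)/2 = 9/2.
By the law of total expectation,
E[W] = (1/4)·(8) + (1/4)·(3) + (1/4)·(11/2) + (1/4)·(9/2) = 21/4.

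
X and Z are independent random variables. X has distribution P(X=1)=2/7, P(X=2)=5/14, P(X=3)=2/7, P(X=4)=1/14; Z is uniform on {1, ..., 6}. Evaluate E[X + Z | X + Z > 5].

317/44

P(X + Z > 5) = 11/21.
Summing (X+Z)·P(x,y) over outcomes with X + Z > 5 gives 317/84.
E[X + Z | X + Z > 5] = (317/84) / (11/21) = 317/44.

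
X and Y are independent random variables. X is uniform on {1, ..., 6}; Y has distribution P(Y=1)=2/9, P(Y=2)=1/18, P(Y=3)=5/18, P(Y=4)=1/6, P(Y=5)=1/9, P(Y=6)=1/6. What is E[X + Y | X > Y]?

325/47

P(X > Y) = 47/108.
Summing (X+Y)·P(x,y) over outcomes with X > Y gives 325/108.
E[X + Y | X > Y] = (325/108) / (47/108) = 325/47.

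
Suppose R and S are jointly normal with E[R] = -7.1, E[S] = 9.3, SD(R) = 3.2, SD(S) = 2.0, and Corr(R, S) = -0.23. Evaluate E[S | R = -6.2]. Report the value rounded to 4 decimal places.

9.1706

For a bivariate normal, E[S | R=x] = μ_S + ρ·(σ_S/σ_R)·(x − μ_R).
E[S | R=-6.2] = 9.3 + (-0.23)·(2.0/3.2)·(-6.2 − (-7.1)) = 9.3 + (-0.14375)·(0.9) = 9.1706.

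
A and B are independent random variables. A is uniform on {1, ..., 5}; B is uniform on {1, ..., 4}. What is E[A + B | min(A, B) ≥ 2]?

P(min(A, B) ≥ 2) = 3/5.
Summing (A+B)·P(x,y) over outcomes with min(A, B) ≥ 2 gives 39/10.
E[A + B | min(A, B) ≥ 2] = (39/10) / (3/5) = 13/2.

13/2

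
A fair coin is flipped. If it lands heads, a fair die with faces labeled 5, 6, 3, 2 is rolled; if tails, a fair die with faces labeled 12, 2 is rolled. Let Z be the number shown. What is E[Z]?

E[Z | heads] = (5+6+3+2)/4 = 4.
E[Z | tails] = (12+2)/2 = 7.
E[Z] = (1/2)·(4) + (1/2)·(7) = 11/2.

11/2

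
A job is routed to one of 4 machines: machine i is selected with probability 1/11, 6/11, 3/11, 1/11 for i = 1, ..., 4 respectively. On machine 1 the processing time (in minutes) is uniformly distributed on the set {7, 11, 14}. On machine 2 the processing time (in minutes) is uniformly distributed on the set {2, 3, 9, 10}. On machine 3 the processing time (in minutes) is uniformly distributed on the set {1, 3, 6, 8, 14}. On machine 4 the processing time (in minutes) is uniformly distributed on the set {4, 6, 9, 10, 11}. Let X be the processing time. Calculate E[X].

E[X | machine 1] = (7+11+14)/3 = 32/3.
E[X | machine 2] = (2+3+9+10)/4 = 6.
E[X | machine 3] = (1+3+6+8+14)/5 = 32/5.
E[X | machine 4] = (4+6+9+10+11)/5 = 8.
E[X] = (1/11)·(32/3) + (6/11)·(6) + (3/11)·(32/5) + (1/11)·(8) = 1108/165.

1108/165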